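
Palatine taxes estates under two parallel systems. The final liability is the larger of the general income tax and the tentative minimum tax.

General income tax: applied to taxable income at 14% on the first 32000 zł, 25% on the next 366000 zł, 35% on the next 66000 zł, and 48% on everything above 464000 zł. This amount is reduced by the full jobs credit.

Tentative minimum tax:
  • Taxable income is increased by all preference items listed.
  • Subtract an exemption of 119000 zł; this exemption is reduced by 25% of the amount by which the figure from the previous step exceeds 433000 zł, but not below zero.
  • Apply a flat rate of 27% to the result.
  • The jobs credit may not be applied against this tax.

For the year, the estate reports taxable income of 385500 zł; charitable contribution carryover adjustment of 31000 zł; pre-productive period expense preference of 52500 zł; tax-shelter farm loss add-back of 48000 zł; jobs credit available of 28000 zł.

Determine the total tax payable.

Tentative minimum tax:
  Adjusted income: 385500 zł + 31000 zł + 52500 zł + 48000 zł = 517000 zł
  Exemption: 119000 zł − 25% × (517000 zł − 433000 zł) = 119000 zł − 21000 zł = 98000 zł
  Base: 517000 zł − 98000 zł = 419000 zł
  419000 zł × 27% = 113130 zł

General income tax:
  32000 zł × 14% = 4480 zł
  353500 zł × 25% = 88375 zł
  → 92855 zł
  Less jobs credit 28000 zł → 64855 zł

113130 zł > 64855 zł, so the tentative minimum tax is the binding amount.

113130 zł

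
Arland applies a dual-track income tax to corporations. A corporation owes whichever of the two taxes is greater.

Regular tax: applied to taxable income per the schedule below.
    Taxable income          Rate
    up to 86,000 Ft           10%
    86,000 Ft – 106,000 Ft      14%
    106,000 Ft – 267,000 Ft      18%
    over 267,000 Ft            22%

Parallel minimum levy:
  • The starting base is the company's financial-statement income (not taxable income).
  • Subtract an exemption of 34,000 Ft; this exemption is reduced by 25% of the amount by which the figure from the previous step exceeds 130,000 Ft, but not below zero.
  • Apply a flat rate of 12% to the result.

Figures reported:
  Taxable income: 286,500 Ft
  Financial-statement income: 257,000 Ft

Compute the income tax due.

Parallel minimum levy:
  Base (financial-statement income): 257,000 Ft
  Exemption: 34,000 Ft − 25% × (257,000 Ft − 130,000 Ft) = 34,000 Ft − 31,750 Ft = 2,250 Ft
  Base: 257,000 Ft − 2,250 Ft = 254,750 Ft
  254,750 Ft × 12% = 30,570 Ft

Regular tax:
  86,000 Ft × 10% = 8,600 Ft
  20,000 Ft × 14% = 2,800 Ft
  161,000 Ft × 18% = 28,980 Ft
  19,500 Ft × 22% = 4,290 Ft
  → 44,670 Ft

44,670 Ft > 30,570 Ft, so the regular tax governs.

44,670 Ft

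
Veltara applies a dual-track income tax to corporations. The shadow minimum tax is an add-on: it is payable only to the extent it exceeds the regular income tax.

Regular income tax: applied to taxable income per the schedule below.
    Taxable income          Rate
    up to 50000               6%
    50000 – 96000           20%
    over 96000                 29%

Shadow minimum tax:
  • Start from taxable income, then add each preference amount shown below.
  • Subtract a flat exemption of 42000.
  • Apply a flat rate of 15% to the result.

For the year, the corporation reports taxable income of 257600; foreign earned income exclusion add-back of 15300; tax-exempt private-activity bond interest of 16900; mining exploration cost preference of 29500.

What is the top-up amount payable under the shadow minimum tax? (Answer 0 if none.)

0

Shadow minimum tax:
  Adjusted income: 257600 + 15300 + 16900 + 29500 = 319300
  Less exemption 42000 → base 277300
  277300 × 15% = 41595

Regular income tax:
  50000 × 6% = 3000
  46000 × 20% = 9200
  161600 × 29% = 46864
  → 59064

41595 ≤ 59064, so no add-on is due.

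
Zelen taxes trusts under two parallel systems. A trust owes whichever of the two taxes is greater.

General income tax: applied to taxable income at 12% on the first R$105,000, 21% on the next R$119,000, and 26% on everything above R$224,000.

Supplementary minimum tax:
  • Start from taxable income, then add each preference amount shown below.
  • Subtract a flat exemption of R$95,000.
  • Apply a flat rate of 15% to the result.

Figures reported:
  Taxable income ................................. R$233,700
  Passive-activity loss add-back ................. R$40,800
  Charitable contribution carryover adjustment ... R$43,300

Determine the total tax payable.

R$40,112

Supplementary minimum tax:
  Adjusted income: R$233,700 + R$40,800 + R$43,300 = R$317,800
  Less exemption R$95,000 → base R$222,800
  R$222,800 × 15% = R$33,420

General income tax:
  R$105,000 × 12% = R$12,600
  R$119,000 × 21% = R$24,990
  R$9,700 × 26% = R$2,522
  → R$40,112

R$40,112 > R$33,420, so the general income tax governs.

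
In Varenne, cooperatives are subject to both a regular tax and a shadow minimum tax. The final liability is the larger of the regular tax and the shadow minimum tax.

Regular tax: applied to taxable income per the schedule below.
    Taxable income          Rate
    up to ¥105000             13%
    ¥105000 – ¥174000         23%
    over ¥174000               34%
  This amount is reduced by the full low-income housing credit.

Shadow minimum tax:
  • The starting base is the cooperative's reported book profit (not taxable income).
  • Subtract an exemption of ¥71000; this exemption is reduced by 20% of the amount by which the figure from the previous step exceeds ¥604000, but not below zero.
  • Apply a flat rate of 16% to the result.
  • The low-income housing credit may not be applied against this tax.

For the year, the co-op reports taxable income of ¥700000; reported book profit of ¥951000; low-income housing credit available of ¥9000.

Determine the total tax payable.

¥199360

Shadow minimum tax:
  Base (reported book profit): ¥951000
  Exemption: ¥71000 − 20% × (¥951000 − ¥604000) = ¥71000 − ¥69400 = ¥1600
  Base: ¥951000 − ¥1600 = ¥949400
  ¥949400 × 16% = ¥151904

Regular tax:
  ¥105000 × 13% = ¥13650
  ¥69000 × 23% = ¥15870
  ¥526000 × 34% = ¥178840
  → ¥208360
  Less low-income housing credit ¥9000 → ¥199360

¥199360 > ¥151904, so the regular tax governs.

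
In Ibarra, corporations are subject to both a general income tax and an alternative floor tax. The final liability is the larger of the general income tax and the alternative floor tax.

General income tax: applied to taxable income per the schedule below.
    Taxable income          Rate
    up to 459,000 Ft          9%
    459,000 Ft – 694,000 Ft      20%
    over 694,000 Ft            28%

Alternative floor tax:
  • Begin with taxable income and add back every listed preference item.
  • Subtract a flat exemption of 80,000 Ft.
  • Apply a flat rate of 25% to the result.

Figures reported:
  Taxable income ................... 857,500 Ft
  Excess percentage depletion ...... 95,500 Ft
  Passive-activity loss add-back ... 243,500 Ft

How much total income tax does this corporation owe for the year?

Alternative floor tax:
  Adjusted income: 857,500 Ft + 95,500 Ft + 243,500 Ft = 1,196,500 Ft
  Less exemption 80,000 Ft → base 1,116,500 Ft
  1,116,500 Ft × 25% = 279,125 Ft

General income tax:
  459,000 Ft × 9% = 41,310 Ft
  235,000 Ft × 20% = 47,000 Ft
  163,500 Ft × 28% = 45,780 Ft
  → 134,090 Ft

279,125 Ft > 134,090 Ft, so the alternative floor tax is the binding amount.

279,125 Ft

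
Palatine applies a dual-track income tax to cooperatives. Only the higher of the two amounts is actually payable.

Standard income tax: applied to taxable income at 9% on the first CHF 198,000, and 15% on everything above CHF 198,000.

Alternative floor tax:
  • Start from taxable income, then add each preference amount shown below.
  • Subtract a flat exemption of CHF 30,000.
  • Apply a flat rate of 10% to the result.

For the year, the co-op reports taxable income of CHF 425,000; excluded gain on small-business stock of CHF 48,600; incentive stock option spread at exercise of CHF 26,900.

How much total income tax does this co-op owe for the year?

CHF 51,870

Standard income tax:
  CHF 198,000 × 9% = CHF 17,820
  CHF 227,000 × 15% = CHF 34,050
  → CHF 51,870

Alternative floor tax:
  Adjusted income: CHF 425,000 + CHF 48,600 + CHF 26,900 = CHF 500,500
  Less exemption CHF 30,000 → base CHF 470,500
  CHF 470,500 × 10% = CHF 47,050

CHF 51,870 > CHF 47,050, so the standard income tax governs.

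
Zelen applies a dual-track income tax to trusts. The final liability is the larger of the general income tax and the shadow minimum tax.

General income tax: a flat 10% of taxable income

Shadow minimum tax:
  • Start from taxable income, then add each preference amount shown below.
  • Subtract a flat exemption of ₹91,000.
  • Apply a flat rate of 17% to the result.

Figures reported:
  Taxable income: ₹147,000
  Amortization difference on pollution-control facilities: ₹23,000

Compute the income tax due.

Shadow minimum tax:
  Adjusted income: ₹147,000 + ₹23,000 = ₹170,000
  Less exemption ₹91,000 → base ₹79,000
  ₹79,000 × 17% = ₹13,430

General income tax:
  ₹147,000 × 10% = ₹14,700

₹14,700 > ₹13,430, so the general income tax governs.

₹14,700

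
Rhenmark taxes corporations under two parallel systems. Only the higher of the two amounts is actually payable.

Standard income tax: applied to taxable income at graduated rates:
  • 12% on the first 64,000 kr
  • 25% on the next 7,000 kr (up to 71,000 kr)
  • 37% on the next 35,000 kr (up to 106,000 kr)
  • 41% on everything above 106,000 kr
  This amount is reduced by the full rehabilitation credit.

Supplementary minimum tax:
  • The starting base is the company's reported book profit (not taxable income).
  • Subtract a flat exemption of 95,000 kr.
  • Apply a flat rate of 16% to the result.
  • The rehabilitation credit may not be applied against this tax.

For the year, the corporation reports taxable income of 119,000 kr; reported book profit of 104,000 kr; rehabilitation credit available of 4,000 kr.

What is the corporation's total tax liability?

Standard income tax:
  64,000 kr × 12% = 7,680 kr
  7,000 kr × 25% = 1,750 kr
  35,000 kr × 37% = 12,950 kr
  13,000 kr × 41% = 5,330 kr
  → 27,710 kr
  Less rehabilitation credit 4,000 kr → 23,710 kr

Supplementary minimum tax:
  Base (reported book profit): 104,000 kr
  Less exemption 95,000 kr → base 9,000 kr
  9,000 kr × 16% = 1,440 kr

23,710 kr > 1,440 kr, so the standard income tax governs.

23,710 kr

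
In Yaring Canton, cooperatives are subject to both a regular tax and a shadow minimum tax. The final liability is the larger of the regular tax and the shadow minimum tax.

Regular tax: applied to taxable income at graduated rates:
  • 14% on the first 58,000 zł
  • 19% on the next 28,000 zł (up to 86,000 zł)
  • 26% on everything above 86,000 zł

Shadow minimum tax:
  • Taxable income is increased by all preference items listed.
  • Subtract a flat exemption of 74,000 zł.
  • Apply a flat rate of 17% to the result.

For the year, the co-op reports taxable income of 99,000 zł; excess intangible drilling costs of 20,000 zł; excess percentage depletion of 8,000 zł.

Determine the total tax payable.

16,820 zł

Regular tax:
  58,000 zł × 14% = 8,120 zł
  28,000 zł × 19% = 5,320 zł
  13,000 zł × 26% = 3,380 zł
  → 16,820 zł

Shadow minimum tax:
  Adjusted income: 99,000 zł + 20,000 zł + 8,000 zł = 127,000 zł
  Less exemption 74,000 zł → base 53,000 zł
  53,000 zł × 17% = 9,010 zł

16,820 zł > 9,010 zł, so the regular tax governs.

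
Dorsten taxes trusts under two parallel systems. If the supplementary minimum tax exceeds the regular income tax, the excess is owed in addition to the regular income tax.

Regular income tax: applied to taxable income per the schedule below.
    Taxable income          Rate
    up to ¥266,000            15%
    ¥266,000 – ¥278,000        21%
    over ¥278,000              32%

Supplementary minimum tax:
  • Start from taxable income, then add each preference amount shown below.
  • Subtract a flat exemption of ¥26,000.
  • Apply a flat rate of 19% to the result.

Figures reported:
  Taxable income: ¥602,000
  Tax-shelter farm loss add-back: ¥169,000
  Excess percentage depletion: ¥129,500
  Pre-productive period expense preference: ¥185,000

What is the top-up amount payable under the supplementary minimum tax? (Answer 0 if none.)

Regular income tax:
  ¥266,000 × 15% = ¥39,900
  ¥12,000 × 21% = ¥2,520
  ¥324,000 × 32% = ¥103,680
  → ¥146,100

Supplementary minimum tax:
  Adjusted income: ¥602,000 + ¥169,000 + ¥129,500 + ¥185,000 = ¥1,085,500
  Less exemption ¥26,000 → base ¥1,059,500
  ¥1,059,500 × 19% = ¥201,305

Excess of supplementary minimum tax over regular income tax: ¥201,305 − ¥146,100 = ¥55,205.

¥55,205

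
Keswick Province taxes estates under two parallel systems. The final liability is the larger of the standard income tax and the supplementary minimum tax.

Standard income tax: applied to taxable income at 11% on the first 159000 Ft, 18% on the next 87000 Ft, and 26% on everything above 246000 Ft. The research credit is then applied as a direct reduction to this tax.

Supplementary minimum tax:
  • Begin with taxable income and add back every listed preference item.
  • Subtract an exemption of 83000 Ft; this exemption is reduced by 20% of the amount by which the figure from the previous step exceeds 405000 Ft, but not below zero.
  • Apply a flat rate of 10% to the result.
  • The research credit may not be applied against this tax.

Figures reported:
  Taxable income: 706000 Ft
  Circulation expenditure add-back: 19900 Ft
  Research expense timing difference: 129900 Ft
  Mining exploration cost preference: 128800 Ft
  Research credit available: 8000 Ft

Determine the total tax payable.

Supplementary minimum tax:
  Adjusted income: 706000 Ft + 19900 Ft + 129900 Ft + 128800 Ft = 984600 Ft
  Exemption: 20% × (984600 Ft − 405000 Ft) = 115920 Ft ≥ 83000 Ft, so the exemption is fully phased out
  Base: 984600 Ft − 0 Ft = 984600 Ft
  984600 Ft × 10% = 98460 Ft

Standard income tax:
  159000 Ft × 11% = 17490 Ft
  87000 Ft × 18% = 15660 Ft
  460000 Ft × 26% = 119600 Ft
  → 152750 Ft
  Less research credit 8000 Ft → 144750 Ft

144750 Ft > 98460 Ft, so the standard income tax governs.

144750 Ft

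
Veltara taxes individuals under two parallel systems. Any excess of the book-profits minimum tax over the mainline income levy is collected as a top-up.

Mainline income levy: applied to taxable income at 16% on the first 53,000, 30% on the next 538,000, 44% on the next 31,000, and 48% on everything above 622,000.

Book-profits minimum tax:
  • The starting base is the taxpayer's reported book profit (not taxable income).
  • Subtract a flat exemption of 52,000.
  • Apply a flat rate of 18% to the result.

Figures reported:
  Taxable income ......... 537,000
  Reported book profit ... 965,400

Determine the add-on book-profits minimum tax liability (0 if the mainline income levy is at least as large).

10,732

Mainline income levy:
  53,000 × 16% = 8,480
  484,000 × 30% = 145,200
  → 153,680

Book-profits minimum tax:
  Base (reported book profit): 965,400
  Less exemption 52,000 → base 913,400
  913,400 × 18% = 164,412

Excess of book-profits minimum tax over mainline income levy: 164,412 − 153,680 = 10,732.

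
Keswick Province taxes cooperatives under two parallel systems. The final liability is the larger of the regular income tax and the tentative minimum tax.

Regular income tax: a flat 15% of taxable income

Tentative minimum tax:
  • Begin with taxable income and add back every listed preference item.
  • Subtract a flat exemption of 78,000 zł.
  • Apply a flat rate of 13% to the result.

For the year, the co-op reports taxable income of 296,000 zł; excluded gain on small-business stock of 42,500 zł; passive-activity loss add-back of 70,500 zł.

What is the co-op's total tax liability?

Regular income tax:
  296,000 zł × 15% = 44,400 zł

Tentative minimum tax:
  Adjusted income: 296,000 zł + 42,500 zł + 70,500 zł = 409,000 zł
  Less exemption 78,000 zł → base 331,000 zł
  331,000 zł × 13% = 43,030 zł

44,400 zł > 43,030 zł, so the regular income tax governs.

44,400 zł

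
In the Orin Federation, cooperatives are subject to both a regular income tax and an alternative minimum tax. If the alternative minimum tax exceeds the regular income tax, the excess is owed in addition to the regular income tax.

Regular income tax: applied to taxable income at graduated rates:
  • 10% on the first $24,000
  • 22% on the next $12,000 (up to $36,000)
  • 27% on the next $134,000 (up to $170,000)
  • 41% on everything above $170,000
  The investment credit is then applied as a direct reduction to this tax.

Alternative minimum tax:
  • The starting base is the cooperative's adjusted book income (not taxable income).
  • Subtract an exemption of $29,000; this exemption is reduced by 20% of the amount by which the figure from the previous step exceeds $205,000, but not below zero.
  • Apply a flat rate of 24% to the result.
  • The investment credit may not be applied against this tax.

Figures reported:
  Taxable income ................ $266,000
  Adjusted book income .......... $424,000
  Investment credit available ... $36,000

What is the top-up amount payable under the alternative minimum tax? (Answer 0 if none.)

$57,180

Alternative minimum tax:
  Base (adjusted book income): $424,000
  Exemption: 20% × ($424,000 − $205,000) = $43,800 ≥ $29,000, so the exemption is fully phased out
  Base: $424,000 − $0 = $424,000
  $424,000 × 24% = $101,760

Regular income tax:
  $24,000 × 10% = $2,400
  $12,000 × 22% = $2,640
  $134,000 × 27% = $36,180
  $96,000 × 41% = $39,360
  → $80,580
  Less investment credit $36,000 → $44,580

Excess of alternative minimum tax over regular income tax: $101,760 − $44,580 = $57,180.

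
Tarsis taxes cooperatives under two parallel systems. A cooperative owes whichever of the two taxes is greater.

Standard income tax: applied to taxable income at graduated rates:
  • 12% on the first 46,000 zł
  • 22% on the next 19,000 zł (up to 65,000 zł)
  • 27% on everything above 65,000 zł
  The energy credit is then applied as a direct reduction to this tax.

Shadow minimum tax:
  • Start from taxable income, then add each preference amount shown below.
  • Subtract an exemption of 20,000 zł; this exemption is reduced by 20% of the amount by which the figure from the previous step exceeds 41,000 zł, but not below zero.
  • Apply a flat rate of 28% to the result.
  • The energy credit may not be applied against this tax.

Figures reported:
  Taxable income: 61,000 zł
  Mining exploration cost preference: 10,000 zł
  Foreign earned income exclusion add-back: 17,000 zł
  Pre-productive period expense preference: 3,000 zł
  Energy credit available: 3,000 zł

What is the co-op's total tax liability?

Shadow minimum tax:
  Adjusted income: 61,000 zł + 10,000 zł + 17,000 zł + 3,000 zł = 91,000 zł
  Exemption: 20,000 zł − 20% × (91,000 zł − 41,000 zł) = 20,000 zł − 10,000 zł = 10,000 zł
  Base: 91,000 zł − 10,000 zł = 81,000 zł
  81,000 zł × 28% = 22,680 zł

Standard income tax:
  46,000 zł × 12% = 5,520 zł
  15,000 zł × 22% = 3,300 zł
  → 8,820 zł
  Less energy credit 3,000 zł → 5,820 zł

22,680 zł > 5,820 zł, so the shadow minimum tax is the binding amount.

22,680 zł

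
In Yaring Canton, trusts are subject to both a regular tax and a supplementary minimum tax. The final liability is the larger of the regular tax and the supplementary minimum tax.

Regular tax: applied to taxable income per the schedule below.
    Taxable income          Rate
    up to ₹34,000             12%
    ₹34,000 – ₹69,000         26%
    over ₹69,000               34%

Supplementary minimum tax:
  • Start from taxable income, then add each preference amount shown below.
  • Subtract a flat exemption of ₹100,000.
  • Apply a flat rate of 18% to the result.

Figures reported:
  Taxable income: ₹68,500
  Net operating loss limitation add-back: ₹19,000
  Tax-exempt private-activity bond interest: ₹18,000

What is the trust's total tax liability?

₹13,050

Supplementary minimum tax:
  Adjusted income: ₹68,500 + ₹19,000 + ₹18,000 = ₹105,500
  Less exemption ₹100,000 → base ₹5,500
  ₹5,500 × 18% = ₹990

Regular tax:
  ₹34,000 × 12% = ₹4,080
  ₹34,500 × 26% = ₹8,970
  → ₹13,050

₹13,050 > ₹990, so the regular tax governs.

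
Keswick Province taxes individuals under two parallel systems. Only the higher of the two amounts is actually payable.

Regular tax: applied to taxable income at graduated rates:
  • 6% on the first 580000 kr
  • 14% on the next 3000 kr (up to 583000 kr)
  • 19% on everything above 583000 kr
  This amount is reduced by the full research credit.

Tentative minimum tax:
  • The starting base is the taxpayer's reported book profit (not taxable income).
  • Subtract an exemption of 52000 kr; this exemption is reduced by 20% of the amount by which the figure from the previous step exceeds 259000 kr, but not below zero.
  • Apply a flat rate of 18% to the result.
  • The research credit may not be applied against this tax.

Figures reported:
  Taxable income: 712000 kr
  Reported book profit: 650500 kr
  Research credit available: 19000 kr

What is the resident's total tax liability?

117090 kr

Regular tax:
  580000 kr × 6% = 34800 kr
  3000 kr × 14% = 420 kr
  129000 kr × 19% = 24510 kr
  → 59730 kr
  Less research credit 19000 kr → 40730 kr

Tentative minimum tax:
  Base (reported book profit): 650500 kr
  Exemption: 20% × (650500 kr − 259000 kr) = 78300 kr ≥ 52000 kr, so the exemption is fully phased out
  Base: 650500 kr − 0 kr = 650500 kr
  650500 kr × 18% = 117090 kr

117090 kr > 40730 kr, so the tentative minimum tax is the binding amount.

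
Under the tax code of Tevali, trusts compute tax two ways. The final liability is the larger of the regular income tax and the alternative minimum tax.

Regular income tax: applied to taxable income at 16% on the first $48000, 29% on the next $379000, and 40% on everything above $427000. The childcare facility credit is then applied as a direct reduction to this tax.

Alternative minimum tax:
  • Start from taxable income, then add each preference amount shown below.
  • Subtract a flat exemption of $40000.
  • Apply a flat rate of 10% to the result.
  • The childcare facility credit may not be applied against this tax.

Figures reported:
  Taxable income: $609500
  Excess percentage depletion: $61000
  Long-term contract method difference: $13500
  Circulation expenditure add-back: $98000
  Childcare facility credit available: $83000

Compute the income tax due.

Regular income tax:
  $48000 × 16% = $7680
  $379000 × 29% = $109910
  $182500 × 40% = $73000
  → $190590
  Less childcare facility credit $83000 → $107590

Alternative minimum tax:
  Adjusted income: $609500 + $61000 + $13500 + $98000 = $782000
  Less exemption $40000 → base $742000
  $742000 × 10% = $74200

$107590 > $74200, so the regular income tax governs.

$107590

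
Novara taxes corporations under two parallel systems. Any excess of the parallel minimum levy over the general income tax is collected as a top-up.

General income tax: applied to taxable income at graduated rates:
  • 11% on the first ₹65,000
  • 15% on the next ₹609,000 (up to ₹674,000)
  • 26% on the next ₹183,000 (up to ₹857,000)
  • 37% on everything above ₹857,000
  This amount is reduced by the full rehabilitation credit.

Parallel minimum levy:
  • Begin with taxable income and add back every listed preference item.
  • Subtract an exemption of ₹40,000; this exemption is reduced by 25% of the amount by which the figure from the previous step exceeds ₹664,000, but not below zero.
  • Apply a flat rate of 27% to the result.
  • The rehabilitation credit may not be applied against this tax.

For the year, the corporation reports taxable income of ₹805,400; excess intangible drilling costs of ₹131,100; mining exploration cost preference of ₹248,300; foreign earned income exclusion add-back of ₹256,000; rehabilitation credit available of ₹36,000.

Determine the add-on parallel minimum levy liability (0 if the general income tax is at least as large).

General income tax:
  ₹65,000 × 11% = ₹7,150
  ₹609,000 × 15% = ₹91,350
  ₹131,400 × 26% = ₹34,164
  → ₹132,664
  Less rehabilitation credit ₹36,000 → ₹96,664

Parallel minimum levy:
  Adjusted income: ₹805,400 + ₹131,100 + ₹248,300 + ₹256,000 = ₹1,440,800
  Exemption: 25% × (₹1,440,800 − ₹664,000) = ₹194,200 ≥ ₹40,000, so the exemption is fully phased out
  Base: ₹1,440,800 − ₹0 = ₹1,440,800
  ₹1,440,800 × 27% = ₹389,016

Excess of parallel minimum levy over general income tax: ₹389,016 − ₹96,664 = ₹292,352.

₹292,352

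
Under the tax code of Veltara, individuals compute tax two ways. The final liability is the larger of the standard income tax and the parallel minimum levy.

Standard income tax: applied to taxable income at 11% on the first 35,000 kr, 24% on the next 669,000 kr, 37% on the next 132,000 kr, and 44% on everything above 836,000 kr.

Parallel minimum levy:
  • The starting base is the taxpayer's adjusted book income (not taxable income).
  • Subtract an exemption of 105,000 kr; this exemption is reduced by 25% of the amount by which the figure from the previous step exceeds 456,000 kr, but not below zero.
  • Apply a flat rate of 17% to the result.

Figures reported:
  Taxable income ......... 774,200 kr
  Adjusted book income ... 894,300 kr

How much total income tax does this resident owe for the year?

Parallel minimum levy:
  Base (adjusted book income): 894,300 kr
  Exemption: 25% × (894,300 kr − 456,000 kr) = 109,575 kr ≥ 105,000 kr, so the exemption is fully phased out
  Base: 894,300 kr − 0 kr = 894,300 kr
  894,300 kr × 17% = 152,031 kr

Standard income tax:
  35,000 kr × 11% = 3,850 kr
  669,000 kr × 24% = 160,560 kr
  70,200 kr × 37% = 25,974 kr
  → 190,384 kr

190,384 kr > 152,031 kr, so the standard income tax governs.

190,384 kr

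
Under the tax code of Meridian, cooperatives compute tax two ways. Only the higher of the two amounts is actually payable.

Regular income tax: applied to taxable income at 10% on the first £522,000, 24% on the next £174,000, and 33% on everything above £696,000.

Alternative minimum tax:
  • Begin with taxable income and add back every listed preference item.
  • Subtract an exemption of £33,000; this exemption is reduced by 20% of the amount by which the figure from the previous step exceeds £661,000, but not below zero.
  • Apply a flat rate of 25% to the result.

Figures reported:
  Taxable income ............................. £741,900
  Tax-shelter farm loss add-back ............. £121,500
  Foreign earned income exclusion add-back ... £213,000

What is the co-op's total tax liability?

Regular income tax:
  £522,000 × 10% = £52,200
  £174,000 × 24% = £41,760
  £45,900 × 33% = £15,147
  → £109,107

Alternative minimum tax:
  Adjusted income: £741,900 + £121,500 + £213,000 = £1,076,400
  Exemption: 20% × (£1,076,400 − £661,000) = £83,080 ≥ £33,000, so the exemption is fully phased out
  Base: £1,076,400 − £0 = £1,076,400
  £1,076,400 × 25% = £269,100

£269,100 > £109,107, so the alternative minimum tax is the binding amount.

£269,100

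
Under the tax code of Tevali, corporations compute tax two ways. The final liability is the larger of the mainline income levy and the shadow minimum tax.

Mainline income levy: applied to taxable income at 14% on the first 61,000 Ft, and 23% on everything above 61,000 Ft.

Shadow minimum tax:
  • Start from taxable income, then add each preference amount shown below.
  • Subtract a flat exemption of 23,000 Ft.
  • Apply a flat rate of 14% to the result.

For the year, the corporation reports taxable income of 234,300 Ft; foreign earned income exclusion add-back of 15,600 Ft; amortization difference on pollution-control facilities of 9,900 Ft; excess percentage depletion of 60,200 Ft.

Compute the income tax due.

48,399 Ft

Shadow minimum tax:
  Adjusted income: 234,300 Ft + 15,600 Ft + 9,900 Ft + 60,200 Ft = 320,000 Ft
  Less exemption 23,000 Ft → base 297,000 Ft
  297,000 Ft × 14% = 41,580 Ft

Mainline income levy:
  61,000 Ft × 14% = 8,540 Ft
  173,300 Ft × 23% = 39,859 Ft
  → 48,399 Ft

48,399 Ft > 41,580 Ft, so the mainline income levy governs.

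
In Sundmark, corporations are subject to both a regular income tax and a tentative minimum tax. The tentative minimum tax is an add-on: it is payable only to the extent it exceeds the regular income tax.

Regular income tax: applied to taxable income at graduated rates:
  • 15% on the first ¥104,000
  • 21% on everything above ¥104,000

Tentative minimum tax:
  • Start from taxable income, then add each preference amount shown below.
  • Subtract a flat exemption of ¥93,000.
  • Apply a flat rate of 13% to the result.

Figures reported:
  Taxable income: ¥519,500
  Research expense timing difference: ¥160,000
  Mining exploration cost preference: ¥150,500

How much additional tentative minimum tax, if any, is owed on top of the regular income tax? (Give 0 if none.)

¥0

Regular income tax:
  ¥104,000 × 15% = ¥15,600
  ¥415,500 × 21% = ¥87,255
  → ¥102,855

Tentative minimum tax:
  Adjusted income: ¥519,500 + ¥160,000 + ¥150,500 = ¥830,000
  Less exemption ¥93,000 → base ¥737,000
  ¥737,000 × 13% = ¥95,810

¥95,810 ≤ ¥102,855, so no add-on is due.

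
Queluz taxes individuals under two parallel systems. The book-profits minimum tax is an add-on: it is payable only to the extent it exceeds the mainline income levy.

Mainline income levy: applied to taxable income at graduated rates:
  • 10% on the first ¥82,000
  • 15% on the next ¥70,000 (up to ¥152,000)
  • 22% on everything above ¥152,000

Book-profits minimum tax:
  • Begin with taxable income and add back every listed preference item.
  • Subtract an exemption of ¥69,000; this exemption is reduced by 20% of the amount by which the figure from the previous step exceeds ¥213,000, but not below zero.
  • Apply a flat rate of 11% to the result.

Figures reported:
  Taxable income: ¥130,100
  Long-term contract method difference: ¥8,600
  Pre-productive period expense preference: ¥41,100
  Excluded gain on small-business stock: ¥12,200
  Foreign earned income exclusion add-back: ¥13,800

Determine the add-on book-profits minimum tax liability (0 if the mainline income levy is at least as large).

Mainline income levy:
  ¥82,000 × 10% = ¥8,200
  ¥48,100 × 15% = ¥7,215
  → ¥15,415

Book-profits minimum tax:
  Adjusted income: ¥130,100 + ¥8,600 + ¥41,100 + ¥12,200 + ¥13,800 = ¥205,800
  Exemption: ¥205,800 ≤ ¥213,000, so full ¥69,000 applies
  Base: ¥205,800 − ¥69,000 = ¥136,800
  ¥136,800 × 11% = ¥15,048

¥15,048 ≤ ¥15,415, so no add-on is due.

¥0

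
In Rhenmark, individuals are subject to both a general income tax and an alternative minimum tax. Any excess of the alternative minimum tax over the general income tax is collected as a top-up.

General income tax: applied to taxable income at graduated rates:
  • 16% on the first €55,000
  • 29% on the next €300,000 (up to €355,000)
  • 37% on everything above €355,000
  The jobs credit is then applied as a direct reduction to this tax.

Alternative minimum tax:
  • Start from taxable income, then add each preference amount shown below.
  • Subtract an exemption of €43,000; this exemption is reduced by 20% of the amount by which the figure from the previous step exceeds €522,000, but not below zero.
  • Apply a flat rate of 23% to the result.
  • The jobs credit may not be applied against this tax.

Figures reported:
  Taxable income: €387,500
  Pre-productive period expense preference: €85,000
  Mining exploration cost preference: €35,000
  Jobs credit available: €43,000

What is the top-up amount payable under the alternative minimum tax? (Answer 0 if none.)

€42,010

Alternative minimum tax:
  Adjusted income: €387,500 + €85,000 + €35,000 = €507,500
  Exemption: €507,500 ≤ €522,000, so full €43,000 applies
  Base: €507,500 − €43,000 = €464,500
  €464,500 × 23% = €106,835

General income tax:
  €55,000 × 16% = €8,800
  €300,000 × 29% = €87,000
  €32,500 × 37% = €12,025
  → €107,825
  Less jobs credit €43,000 → €64,825

Excess of alternative minimum tax over general income tax: €106,835 − €64,825 = €42,010.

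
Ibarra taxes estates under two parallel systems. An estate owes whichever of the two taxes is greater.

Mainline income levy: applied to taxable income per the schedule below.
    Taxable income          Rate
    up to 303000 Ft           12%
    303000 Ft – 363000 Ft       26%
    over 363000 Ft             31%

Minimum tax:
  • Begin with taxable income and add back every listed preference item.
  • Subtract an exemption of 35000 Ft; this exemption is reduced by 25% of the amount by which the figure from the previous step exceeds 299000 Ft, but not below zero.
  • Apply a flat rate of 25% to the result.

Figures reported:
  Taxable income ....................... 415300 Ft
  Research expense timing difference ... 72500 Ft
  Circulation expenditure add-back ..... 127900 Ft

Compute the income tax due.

Mainline income levy:
  303000 Ft × 12% = 36360 Ft
  60000 Ft × 26% = 15600 Ft
  52300 Ft × 31% = 16213 Ft
  → 68173 Ft

Minimum tax:
  Adjusted income: 415300 Ft + 72500 Ft + 127900 Ft = 615700 Ft
  Exemption: 25% × (615700 Ft − 299000 Ft) = 79175 Ft ≥ 35000 Ft, so the exemption is fully phased out
  Base: 615700 Ft − 0 Ft = 615700 Ft
  615700 Ft × 25% = 153925 Ft

153925 Ft > 68173 Ft, so the minimum tax is the binding amount.

153925 Ft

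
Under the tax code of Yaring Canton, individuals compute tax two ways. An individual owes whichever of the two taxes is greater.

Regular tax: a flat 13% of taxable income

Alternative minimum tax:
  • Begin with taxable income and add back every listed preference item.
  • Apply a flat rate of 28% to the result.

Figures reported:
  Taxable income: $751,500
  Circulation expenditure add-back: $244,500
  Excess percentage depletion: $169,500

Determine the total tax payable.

$326,340

Alternative minimum tax:
  Adjusted income: $751,500 + $244,500 + $169,500 = $1,165,500
  $1,165,500 × 28% = $326,340

Regular tax:
  $751,500 × 13% = $97,695

$326,340 > $97,695, so the alternative minimum tax is the binding amount.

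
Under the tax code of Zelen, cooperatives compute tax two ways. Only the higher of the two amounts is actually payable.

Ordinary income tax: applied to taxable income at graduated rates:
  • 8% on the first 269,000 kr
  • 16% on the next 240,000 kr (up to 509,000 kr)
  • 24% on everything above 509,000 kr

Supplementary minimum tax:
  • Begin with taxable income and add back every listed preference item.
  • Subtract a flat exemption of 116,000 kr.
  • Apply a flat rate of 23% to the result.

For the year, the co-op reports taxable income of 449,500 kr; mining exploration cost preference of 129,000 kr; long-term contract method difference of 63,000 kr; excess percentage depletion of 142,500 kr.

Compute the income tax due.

Supplementary minimum tax:
  Adjusted income: 449,500 kr + 129,000 kr + 63,000 kr + 142,500 kr = 784,000 kr
  Less exemption 116,000 kr → base 668,000 kr
  668,000 kr × 23% = 153,640 kr

Ordinary income tax:
  269,000 kr × 8% = 21,520 kr
  180,500 kr × 16% = 28,880 kr
  → 50,400 kr

153,640 kr > 50,400 kr, so the supplementary minimum tax is the binding amount.

153,640 kr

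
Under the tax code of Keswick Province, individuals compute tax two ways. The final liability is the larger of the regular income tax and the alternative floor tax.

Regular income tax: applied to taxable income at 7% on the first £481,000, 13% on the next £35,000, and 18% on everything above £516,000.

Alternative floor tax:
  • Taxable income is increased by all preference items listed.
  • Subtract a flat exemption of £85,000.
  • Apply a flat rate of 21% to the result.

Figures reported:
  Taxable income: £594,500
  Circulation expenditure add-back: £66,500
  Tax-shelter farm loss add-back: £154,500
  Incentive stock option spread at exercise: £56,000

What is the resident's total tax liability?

Regular income tax:
  £481,000 × 7% = £33,670
  £35,000 × 13% = £4,550
  £78,500 × 18% = £14,130
  → £52,350

Alternative floor tax:
  Adjusted income: £594,500 + £66,500 + £154,500 + £56,000 = £871,500
  Less exemption £85,000 → base £786,500
  £786,500 × 21% = £165,165

£165,165 > £52,350, so the alternative floor tax is the binding amount.

£165,165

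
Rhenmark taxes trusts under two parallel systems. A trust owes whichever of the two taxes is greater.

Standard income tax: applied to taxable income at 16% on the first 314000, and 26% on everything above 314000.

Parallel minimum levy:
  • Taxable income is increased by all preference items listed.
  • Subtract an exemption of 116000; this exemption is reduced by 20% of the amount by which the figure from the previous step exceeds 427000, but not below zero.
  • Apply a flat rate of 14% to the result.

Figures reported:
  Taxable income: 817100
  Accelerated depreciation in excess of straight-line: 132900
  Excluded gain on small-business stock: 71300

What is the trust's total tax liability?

Parallel minimum levy:
  Adjusted income: 817100 + 132900 + 71300 = 1021300
  Exemption: 20% × (1021300 − 427000) = 118860 ≥ 116000, so the exemption is fully phased out
  Base: 1021300 − 0 = 1021300
  1021300 × 14% = 142982

Standard income tax:
  314000 × 16% = 50240
  503100 × 26% = 130806
  → 181046

181046 > 142982, so the standard income tax governs.

181046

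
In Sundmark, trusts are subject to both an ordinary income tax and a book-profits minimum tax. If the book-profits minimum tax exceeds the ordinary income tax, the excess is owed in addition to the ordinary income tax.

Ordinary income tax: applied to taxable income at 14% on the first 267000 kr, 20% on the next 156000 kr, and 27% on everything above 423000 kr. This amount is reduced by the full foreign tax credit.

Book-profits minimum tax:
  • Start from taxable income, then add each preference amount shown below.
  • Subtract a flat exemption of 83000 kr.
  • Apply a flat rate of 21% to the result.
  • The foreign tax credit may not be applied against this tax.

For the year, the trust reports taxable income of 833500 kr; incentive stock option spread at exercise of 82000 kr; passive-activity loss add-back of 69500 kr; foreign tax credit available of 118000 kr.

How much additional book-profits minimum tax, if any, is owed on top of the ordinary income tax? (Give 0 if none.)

Ordinary income tax:
  267000 kr × 14% = 37380 kr
  156000 kr × 20% = 31200 kr
  410500 kr × 27% = 110835 kr
  → 179415 kr
  Less foreign tax credit 118000 kr → 61415 kr

Book-profits minimum tax:
  Adjusted income: 833500 kr + 82000 kr + 69500 kr = 985000 kr
  Less exemption 83000 kr → base 902000 kr
  902000 kr × 21% = 189420 kr

Excess of book-profits minimum tax over ordinary income tax: 189420 kr − 61415 kr = 128005 kr.

128005 kr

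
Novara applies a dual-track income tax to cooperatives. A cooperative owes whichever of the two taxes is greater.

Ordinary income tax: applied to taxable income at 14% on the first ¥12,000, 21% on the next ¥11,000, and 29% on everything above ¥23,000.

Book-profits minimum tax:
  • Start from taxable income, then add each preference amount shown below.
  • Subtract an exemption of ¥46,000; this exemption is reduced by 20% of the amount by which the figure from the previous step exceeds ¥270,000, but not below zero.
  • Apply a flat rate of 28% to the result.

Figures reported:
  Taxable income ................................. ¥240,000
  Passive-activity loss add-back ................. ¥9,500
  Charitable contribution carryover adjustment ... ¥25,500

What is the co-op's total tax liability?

Book-profits minimum tax:
  Adjusted income: ¥240,000 + ¥9,500 + ¥25,500 = ¥275,000
  Exemption: ¥46,000 − 20% × (¥275,000 − ¥270,000) = ¥46,000 − ¥1,000 = ¥45,000
  Base: ¥275,000 − ¥45,000 = ¥230,000
  ¥230,000 × 28% = ¥64,400

Ordinary income tax:
  ¥12,000 × 14% = ¥1,680
  ¥11,000 × 21% = ¥2,310
  ¥217,000 × 29% = ¥62,930
  → ¥66,920

¥66,920 > ¥64,400, so the ordinary income tax governs.

¥66,920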